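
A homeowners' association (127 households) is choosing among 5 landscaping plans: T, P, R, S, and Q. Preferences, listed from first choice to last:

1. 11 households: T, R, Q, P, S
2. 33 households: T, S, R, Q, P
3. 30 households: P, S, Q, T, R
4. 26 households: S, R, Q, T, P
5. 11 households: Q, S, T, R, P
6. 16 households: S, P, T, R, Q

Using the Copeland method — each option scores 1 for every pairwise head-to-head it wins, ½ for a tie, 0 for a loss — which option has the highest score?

T: beats P and R; loses to S and Q → score 2.
P: loses to T, R, S, and Q → score 0.
R: beats P and Q; loses to T and S → score 2.
S: beats T, P, R, and Q → score 4.
Q: beats T and P; loses to R and S → score 2.
S has the best pairwise record.

S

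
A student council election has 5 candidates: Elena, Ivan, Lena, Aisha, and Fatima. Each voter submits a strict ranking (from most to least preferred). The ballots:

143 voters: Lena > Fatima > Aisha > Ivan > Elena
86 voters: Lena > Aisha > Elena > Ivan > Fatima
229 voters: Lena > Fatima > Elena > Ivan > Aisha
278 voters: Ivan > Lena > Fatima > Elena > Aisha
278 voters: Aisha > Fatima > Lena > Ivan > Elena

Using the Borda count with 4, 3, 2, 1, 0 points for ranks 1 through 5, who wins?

Elena: 143·0 + 86·2 + 229·2 + 278·1 + 278·0 = 908
Ivan: 143·1 + 86·1 + 229·1 + 278·4 + 278·1 = 1848
Lena: 143·4 + 86·4 + 229·4 + 278·3 + 278·2 = 3222
Aisha: 143·2 + 86·3 + 229·0 + 278·0 + 278·4 = 1656
Fatima: 143·3 + 86·0 + 229·3 + 278·2 + 278·3 = 2506
Lena has the highest Borda score (3222).

Lena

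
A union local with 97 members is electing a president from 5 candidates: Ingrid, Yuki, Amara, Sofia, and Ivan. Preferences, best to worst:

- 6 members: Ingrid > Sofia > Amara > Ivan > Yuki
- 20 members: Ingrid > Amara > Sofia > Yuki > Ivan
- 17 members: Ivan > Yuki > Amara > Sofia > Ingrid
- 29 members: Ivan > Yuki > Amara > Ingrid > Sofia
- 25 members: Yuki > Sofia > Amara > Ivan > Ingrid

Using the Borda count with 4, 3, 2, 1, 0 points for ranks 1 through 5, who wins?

Yuki

Ingrid: 6·4 + 20·4 + 17·0 + 29·1 + 25·0 = 133
Yuki: 6·0 + 20·1 + 17·3 + 29·3 + 25·4 = 258
Amara: 6·2 + 20·3 + 17·2 + 29·2 + 25·2 = 214
Sofia: 6·3 + 20·2 + 17·1 + 29·0 + 25·3 = 150
Ivan: 6·1 + 20·0 + 17·4 + 29·4 + 25·1 = 215
Yuki has the highest Borda score (258).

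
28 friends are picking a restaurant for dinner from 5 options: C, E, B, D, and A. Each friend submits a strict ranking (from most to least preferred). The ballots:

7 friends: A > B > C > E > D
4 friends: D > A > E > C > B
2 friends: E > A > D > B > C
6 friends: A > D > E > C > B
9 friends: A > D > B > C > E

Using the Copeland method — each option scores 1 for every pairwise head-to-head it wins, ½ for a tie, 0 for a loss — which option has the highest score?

C: beats E; loses to B, D, and A → score 1.
E: loses to C, B, D, and A → score 0.
B: beats C and E; loses to D and A → score 2.
D: beats C, E, and B; loses to A → score 3.
A: beats C, E, B, and D → score 4.
A has the best pairwise record.

A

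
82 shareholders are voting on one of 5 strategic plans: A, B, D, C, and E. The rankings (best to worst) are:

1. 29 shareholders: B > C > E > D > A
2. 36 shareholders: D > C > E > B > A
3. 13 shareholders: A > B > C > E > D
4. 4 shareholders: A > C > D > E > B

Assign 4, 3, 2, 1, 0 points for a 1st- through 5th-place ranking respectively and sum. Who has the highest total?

C

A: 29·0 + 36·0 + 13·4 + 4·4 = 68
B: 29·4 + 36·1 + 13·3 + 4·0 = 191
D: 29·1 + 36·4 + 13·0 + 4·2 = 181
C: 29·3 + 36·3 + 13·2 + 4·3 = 233
E: 29·2 + 36·2 + 13·1 + 4·1 = 147
C has the highest Borda score (233).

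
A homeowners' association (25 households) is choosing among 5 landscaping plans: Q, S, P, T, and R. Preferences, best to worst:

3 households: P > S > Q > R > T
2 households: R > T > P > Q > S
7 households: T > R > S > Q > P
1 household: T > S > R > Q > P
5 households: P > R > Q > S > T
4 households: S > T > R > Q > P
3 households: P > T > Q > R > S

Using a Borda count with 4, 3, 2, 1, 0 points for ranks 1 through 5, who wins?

Q: 3·2 + 2·1 + 7·1 + 1·1 + 5·2 + 4·1 + 3·2 = 36
S: 3·3 + 2·0 + 7·2 + 1·3 + 5·1 + 4·4 + 3·0 = 47
P: 3·4 + 2·2 + 7·0 + 1·0 + 5·4 + 4·0 + 3·4 = 48
T: 3·0 + 2·3 + 7·4 + 1·4 + 5·0 + 4·3 + 3·3 = 59
R: 3·1 + 2·4 + 7·3 + 1·2 + 5·3 + 4·2 + 3·1 = 60
R has the highest Borda score (60).

R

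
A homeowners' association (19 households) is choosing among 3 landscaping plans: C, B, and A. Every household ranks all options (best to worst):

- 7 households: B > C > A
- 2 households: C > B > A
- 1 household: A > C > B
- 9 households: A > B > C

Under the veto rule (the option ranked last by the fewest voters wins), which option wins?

B

Last-place votes: C 9, B 1, A 9.
B is ranked last by the fewest voters, so B wins.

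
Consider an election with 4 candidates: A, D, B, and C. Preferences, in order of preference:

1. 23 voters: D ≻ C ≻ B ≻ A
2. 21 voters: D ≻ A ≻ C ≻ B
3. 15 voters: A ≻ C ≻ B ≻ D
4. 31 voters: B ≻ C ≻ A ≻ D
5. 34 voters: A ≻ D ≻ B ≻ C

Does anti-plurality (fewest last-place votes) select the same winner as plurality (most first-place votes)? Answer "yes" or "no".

no

Anti-plurality — last-place votes: A 23, D 46, B 21, C 34. Winner: B.
Plurality — first-place votes: A 49, D 44, B 31, C 0. Winner: A.
The two methods disagree.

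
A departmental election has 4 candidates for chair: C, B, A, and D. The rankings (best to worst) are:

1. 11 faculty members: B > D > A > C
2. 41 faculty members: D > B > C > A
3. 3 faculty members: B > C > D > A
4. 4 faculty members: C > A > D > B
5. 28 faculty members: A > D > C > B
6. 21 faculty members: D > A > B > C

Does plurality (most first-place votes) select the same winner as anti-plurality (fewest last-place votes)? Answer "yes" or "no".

Plurality — first-place votes: C 4, B 14, A 28, D 62. Winner: D.
Anti-plurality — last-place votes: C 32, B 32, A 44, D 0. Winner: D.
The two methods agree.

yes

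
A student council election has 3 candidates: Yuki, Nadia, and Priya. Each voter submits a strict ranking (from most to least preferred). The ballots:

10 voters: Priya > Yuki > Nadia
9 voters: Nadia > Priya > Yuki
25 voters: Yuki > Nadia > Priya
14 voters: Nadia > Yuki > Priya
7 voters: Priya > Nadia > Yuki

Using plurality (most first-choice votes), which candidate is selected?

Yuki

First-place votes: Yuki 25, Nadia 23, Priya 17.
Yuki has the most first-place votes.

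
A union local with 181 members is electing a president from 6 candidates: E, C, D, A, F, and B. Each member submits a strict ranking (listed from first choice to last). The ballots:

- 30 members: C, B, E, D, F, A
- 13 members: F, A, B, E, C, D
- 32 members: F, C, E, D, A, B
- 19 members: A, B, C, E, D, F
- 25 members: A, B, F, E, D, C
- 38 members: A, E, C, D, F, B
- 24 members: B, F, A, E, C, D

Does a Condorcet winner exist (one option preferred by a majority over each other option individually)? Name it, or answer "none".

Checking pairwise contests:
A beats E 119–62.
E beats C 100–81.
E beats D 181–0.
F beats A 99–82.
B beats F 98–83.
C beats B 100–81.
Every option loses at least one head-to-head, so there is no Condorcet winner.

none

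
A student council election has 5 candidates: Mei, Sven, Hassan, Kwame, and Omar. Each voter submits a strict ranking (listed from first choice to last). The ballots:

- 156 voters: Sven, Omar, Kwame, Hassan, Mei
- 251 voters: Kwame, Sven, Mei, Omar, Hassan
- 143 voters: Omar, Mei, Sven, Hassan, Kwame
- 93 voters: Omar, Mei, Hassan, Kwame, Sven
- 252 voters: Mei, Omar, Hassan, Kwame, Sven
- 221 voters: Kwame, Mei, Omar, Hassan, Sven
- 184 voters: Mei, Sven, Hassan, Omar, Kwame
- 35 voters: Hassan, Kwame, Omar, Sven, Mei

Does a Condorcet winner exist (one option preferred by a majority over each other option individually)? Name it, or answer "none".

Mei vs Sven: 893–442 for Mei.
Mei vs Hassan: 1144–191 for Mei.
Mei vs Kwame: 672–663 for Mei.
Mei vs Omar: 908–427 for Mei.
Mei beats every other option head-to-head.

Mei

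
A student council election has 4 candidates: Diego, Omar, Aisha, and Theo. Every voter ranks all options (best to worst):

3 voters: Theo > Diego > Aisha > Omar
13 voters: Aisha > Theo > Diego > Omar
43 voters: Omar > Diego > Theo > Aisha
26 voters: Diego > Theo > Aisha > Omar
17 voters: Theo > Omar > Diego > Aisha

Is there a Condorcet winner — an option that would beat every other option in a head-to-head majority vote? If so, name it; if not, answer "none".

Checking pairwise contests:
Omar beats Diego 60–42.
Theo beats Omar 59–43.
Diego beats Aisha 89–13.
Diego beats Theo 69–33.
Every option loses at least one head-to-head, so there is no Condorcet winner.

none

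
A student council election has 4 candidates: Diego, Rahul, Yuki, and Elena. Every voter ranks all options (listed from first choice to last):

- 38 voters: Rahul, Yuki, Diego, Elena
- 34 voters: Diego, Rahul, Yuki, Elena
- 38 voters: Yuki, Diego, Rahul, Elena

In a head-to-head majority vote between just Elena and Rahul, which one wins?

Rahul

Voters preferring Elena to Rahul: 0; preferring Rahul to Elena: 110.
Rahul wins the head-to-head.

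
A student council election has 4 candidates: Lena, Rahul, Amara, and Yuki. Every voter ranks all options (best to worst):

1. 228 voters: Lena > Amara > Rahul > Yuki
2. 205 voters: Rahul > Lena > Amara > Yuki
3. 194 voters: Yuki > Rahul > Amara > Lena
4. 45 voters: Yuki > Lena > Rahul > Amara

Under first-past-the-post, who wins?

First-place votes: Lena 228, Rahul 205, Amara 0, Yuki 239.
Yuki has the most first-place votes.

Yuki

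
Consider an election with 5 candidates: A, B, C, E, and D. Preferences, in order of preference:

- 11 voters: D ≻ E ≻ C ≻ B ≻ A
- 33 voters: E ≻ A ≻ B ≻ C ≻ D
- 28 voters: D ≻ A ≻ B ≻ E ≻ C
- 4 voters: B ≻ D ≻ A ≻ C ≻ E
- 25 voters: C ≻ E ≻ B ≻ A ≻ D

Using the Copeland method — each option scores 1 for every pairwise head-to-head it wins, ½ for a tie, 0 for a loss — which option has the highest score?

A: beats B, C, and D; loses to E → score 3.
B: beats C and D; loses to A and E → score 2.
C: beats D; loses to A, B, and E → score 1.
E: beats A, B, C, and D → score 4.
D: loses to A, B, C, and E → score 0.
E has the best pairwise record.

E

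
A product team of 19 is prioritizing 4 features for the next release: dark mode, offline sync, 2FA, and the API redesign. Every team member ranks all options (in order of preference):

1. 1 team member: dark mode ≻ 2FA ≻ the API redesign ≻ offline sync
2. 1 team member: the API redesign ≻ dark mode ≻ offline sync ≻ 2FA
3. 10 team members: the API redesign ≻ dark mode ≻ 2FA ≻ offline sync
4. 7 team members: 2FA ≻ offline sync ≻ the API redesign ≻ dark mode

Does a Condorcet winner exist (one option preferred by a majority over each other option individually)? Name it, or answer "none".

the API redesign vs dark mode: 18–1 for the API redesign.
the API redesign vs offline sync: 12–7 for the API redesign.
the API redesign vs 2FA: 11–8 for the API redesign.
the API redesign beats every other option head-to-head.

the API redesign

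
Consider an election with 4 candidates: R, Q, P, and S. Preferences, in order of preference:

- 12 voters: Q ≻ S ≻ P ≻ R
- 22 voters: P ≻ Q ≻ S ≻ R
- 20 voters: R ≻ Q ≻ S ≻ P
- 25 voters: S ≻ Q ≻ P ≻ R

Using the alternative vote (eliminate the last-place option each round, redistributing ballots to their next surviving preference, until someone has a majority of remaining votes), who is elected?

S

Round 1: R 20, Q 12, P 22, S 25. Eliminate Q.
Round 2: R 20, P 22, S 37. Eliminate R.
Round 3: P 22, S 57. S has a majority.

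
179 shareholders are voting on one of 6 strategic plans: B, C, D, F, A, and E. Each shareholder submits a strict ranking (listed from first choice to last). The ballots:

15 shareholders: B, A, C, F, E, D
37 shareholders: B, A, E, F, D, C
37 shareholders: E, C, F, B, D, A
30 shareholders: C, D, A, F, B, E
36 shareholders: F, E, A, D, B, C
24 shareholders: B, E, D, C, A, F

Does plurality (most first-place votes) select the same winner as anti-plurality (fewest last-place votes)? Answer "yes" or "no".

Plurality — first-place votes: B 76, C 30, D 0, F 36, A 0, E 37. Winner: B.
Anti-plurality — last-place votes: B 0, C 73, D 15, F 24, A 37, E 30. Winner: B.
The two methods agree.

yes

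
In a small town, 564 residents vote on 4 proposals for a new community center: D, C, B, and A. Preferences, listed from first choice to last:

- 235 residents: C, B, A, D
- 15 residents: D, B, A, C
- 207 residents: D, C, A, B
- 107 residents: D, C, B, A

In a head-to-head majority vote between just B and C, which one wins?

Voters preferring B to C: 15; preferring C to B: 549.
C wins the head-to-head.

C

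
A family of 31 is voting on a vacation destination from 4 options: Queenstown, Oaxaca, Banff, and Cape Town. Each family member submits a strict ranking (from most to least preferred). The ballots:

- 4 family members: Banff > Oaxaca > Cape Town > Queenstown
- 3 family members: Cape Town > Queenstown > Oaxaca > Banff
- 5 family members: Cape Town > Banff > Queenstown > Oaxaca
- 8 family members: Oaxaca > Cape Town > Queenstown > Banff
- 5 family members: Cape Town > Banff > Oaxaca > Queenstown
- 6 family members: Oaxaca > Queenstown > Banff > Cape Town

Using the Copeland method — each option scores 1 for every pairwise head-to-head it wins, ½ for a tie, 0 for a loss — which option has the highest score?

Queenstown: beats Banff; loses to Oaxaca and Cape Town → score 1.
Oaxaca: beats Queenstown, Banff, and Cape Town → score 3.
Banff: loses to Queenstown, Oaxaca, and Cape Town → score 0.
Cape Town: beats Queenstown and Banff; loses to Oaxaca → score 2.
Oaxaca has the best pairwise record.

Oaxaca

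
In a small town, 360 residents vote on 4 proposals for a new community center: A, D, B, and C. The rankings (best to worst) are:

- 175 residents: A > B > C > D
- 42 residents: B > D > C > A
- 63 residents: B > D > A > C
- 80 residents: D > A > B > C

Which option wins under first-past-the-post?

First-place votes: A 175, D 80, B 105, C 0.
A has the most first-place votes.

A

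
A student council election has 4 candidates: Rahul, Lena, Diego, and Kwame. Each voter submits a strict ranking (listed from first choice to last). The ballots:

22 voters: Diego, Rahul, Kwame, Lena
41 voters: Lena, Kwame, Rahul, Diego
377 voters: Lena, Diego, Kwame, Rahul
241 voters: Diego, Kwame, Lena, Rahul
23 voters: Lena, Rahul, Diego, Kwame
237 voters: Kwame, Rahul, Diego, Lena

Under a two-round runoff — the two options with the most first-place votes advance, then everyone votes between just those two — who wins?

Round 1 first-place votes: Rahul 0, Lena 441, Diego 263, Kwame 237.
Lena and Diego advance.
Runoff: Lena is preferred to Diego by 441 voters; Diego by 500.
Diego wins the runoff.

Diego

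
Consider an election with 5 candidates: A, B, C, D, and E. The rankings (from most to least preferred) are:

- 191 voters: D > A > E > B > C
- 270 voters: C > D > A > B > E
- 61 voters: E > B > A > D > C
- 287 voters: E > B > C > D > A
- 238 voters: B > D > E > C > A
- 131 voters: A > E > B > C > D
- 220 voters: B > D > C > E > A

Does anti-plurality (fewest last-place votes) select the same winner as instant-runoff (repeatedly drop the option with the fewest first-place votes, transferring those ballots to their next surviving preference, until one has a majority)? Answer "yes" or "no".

Anti-plurality — last-place votes: A 745, B 0, C 252, D 131, E 270. Winner: B.
Instant-runoff — R1 A 131, B 458, C 270, D 191, E 348 (A out); R2 B 458, C 270, D 191, E 479 (D out); R3 B 458, C 270, E 670 (C out); R4 B 728, E 670 (B winner). Winner: B.
The two methods agree.

yes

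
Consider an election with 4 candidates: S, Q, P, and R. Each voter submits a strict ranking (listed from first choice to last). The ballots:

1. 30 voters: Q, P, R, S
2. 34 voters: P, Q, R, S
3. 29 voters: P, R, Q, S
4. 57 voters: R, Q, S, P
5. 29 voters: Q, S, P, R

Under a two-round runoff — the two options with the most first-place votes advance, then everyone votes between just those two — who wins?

Q

Round 1 first-place votes: S 0, Q 59, P 63, R 57.
P and Q advance.
Runoff: P is preferred to Q by 63 voters; Q by 116.
Q wins the runoff.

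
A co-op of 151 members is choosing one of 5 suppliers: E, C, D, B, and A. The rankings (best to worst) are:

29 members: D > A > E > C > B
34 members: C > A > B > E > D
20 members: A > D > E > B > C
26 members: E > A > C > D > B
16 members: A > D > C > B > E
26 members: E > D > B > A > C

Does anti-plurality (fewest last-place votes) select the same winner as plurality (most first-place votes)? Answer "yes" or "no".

no

Anti-plurality — last-place votes: E 16, C 46, D 34, B 55, A 0. Winner: A.
Plurality — first-place votes: E 52, C 34, D 29, B 0, A 36. Winner: E.
The two methods disagree.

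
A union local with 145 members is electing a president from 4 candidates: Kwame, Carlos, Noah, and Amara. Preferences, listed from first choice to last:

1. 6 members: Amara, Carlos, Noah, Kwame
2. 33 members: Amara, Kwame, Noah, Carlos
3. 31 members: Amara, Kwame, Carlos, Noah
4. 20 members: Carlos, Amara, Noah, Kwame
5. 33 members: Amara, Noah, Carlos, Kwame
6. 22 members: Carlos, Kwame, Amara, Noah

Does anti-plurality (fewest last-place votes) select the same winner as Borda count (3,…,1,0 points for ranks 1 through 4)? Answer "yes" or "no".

yes

Anti-plurality — last-place votes: Kwame 59, Carlos 33, Noah 53, Amara 0. Winner: Amara.
Borda — scores: Kwame 172, Carlos 202, Noah 125, Amara 371. Winner: Amara.
The two methods agree.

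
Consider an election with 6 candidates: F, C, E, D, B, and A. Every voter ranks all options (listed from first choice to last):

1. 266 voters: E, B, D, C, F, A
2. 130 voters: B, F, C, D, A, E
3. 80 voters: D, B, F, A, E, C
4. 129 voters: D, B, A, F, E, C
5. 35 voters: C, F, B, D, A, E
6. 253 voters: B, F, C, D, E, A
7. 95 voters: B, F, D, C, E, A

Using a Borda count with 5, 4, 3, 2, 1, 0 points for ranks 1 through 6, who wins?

B

F: 266·1 + 130·4 + 80·3 + 129·2 + 35·4 + 253·4 + 95·4 = 2816
C: 266·2 + 130·3 + 80·0 + 129·0 + 35·5 + 253·3 + 95·2 = 2046
E: 266·5 + 130·0 + 80·1 + 129·1 + 35·0 + 253·1 + 95·1 = 1887
D: 266·3 + 130·2 + 80·5 + 129·5 + 35·2 + 253·2 + 95·3 = 2964
B: 266·4 + 130·5 + 80·4 + 129·4 + 35·3 + 253·5 + 95·5 = 4395
A: 266·0 + 130·1 + 80·2 + 129·3 + 35·1 + 253·0 + 95·0 = 712
B has the highest Borda score (4395).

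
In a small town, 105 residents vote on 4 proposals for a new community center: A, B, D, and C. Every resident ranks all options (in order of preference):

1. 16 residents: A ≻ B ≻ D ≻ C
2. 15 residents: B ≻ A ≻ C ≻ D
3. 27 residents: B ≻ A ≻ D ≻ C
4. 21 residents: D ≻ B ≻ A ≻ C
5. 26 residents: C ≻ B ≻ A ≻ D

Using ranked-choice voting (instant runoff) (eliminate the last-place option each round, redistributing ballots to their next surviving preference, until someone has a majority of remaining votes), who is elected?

Round 1: A 16, B 42, D 21, C 26. Eliminate A.
Round 2: B 58, D 21, C 26. B has a majority.

B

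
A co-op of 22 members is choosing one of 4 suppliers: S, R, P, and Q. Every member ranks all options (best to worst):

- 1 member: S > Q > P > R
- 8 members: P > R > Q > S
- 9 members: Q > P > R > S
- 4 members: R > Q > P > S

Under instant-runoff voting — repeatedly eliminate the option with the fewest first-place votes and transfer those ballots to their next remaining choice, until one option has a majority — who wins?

Round 1: S 1, R 4, P 8, Q 9. Eliminate S.
Round 2: R 4, P 8, Q 10. Eliminate R.
Round 3: P 8, Q 14. Q has a majority.

Q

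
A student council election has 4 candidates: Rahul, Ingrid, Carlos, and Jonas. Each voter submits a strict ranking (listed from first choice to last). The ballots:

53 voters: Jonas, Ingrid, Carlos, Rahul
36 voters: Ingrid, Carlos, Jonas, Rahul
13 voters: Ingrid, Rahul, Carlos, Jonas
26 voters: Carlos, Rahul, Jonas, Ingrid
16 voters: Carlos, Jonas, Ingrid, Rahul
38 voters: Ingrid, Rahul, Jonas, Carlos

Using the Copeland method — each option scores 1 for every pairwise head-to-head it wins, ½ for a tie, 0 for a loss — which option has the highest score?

Jonas

Rahul: loses to Ingrid, Carlos, and Jonas → score 0.
Ingrid: beats Rahul and Carlos; loses to Jonas → score 2.
Carlos: beats Rahul; ties Jonas; loses to Ingrid → score 1.5.
Jonas: beats Rahul and Ingrid; ties Carlos → score 2.5.
Jonas has the best pairwise record.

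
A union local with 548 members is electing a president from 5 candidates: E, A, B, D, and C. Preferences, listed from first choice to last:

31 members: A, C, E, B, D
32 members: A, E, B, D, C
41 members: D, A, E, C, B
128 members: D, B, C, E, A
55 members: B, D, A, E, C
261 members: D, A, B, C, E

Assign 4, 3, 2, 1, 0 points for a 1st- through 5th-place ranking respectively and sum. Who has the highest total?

E: 31·2 + 32·3 + 41·2 + 128·1 + 55·1 + 261·0 = 423
A: 31·4 + 32·4 + 41·3 + 128·0 + 55·2 + 261·3 = 1268
B: 31·1 + 32·2 + 41·0 + 128·3 + 55·4 + 261·2 = 1221
D: 31·0 + 32·1 + 41·4 + 128·4 + 55·3 + 261·4 = 1917
C: 31·3 + 32·0 + 41·1 + 128·2 + 55·0 + 261·1 = 651
D has the highest Borda score (1917).

D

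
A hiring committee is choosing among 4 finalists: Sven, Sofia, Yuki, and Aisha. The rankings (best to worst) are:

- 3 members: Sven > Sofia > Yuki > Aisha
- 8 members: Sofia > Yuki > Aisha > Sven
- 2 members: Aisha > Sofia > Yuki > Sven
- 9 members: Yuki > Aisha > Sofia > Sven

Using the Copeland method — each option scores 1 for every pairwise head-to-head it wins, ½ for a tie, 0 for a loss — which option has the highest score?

Sofia

Sven: loses to Sofia, Yuki, and Aisha → score 0.
Sofia: beats Sven and Yuki; ties Aisha → score 2.5.
Yuki: beats Sven and Aisha; loses to Sofia → score 2.
Aisha: beats Sven; ties Sofia; loses to Yuki → score 1.5.
Sofia has the best pairwise record.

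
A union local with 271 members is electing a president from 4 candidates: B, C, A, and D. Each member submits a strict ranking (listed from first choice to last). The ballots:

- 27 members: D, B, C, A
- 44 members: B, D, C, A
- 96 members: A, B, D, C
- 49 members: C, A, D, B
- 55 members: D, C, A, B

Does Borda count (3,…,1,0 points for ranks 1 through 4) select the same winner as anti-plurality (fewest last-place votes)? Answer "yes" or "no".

Borda — scores: B 378, C 328, A 441, D 479. Winner: D.
Anti-plurality — last-place votes: B 104, C 96, A 71, D 0. Winner: D.
The two methods agree.

yes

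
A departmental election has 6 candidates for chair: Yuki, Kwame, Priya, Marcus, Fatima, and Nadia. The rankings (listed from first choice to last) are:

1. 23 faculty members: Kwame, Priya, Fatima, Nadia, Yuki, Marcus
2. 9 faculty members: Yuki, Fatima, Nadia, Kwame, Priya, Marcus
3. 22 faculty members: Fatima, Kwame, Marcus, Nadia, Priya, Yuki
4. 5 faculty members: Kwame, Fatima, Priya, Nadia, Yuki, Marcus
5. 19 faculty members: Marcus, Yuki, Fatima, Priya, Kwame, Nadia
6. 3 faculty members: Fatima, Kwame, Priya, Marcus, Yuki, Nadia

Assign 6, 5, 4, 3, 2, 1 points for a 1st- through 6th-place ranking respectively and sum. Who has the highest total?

Yuki: 23·2 + 9·6 + 22·1 + 5·2 + 19·5 + 3·2 = 233
Kwame: 23·6 + 9·3 + 22·5 + 5·6 + 19·2 + 3·5 = 358
Priya: 23·5 + 9·2 + 22·2 + 5·4 + 19·3 + 3·4 = 266
Marcus: 23·1 + 9·1 + 22·4 + 5·1 + 19·6 + 3·3 = 248
Fatima: 23·4 + 9·5 + 22·6 + 5·5 + 19·4 + 3·6 = 388
Nadia: 23·3 + 9·4 + 22·3 + 5·3 + 19·1 + 3·1 = 208
Fatima has the highest Borda score (388).

Fatima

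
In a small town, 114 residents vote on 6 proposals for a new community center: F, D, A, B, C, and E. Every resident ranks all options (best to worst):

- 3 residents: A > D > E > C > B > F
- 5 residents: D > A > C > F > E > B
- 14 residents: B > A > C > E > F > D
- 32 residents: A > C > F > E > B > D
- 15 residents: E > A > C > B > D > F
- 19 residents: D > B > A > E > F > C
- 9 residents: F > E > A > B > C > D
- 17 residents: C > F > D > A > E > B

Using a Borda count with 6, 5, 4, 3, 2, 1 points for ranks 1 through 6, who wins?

A

F: 3·1 + 5·3 + 14·2 + 32·4 + 15·1 + 19·2 + 9·6 + 17·5 = 366
D: 3·5 + 5·6 + 14·1 + 32·1 + 15·2 + 19·6 + 9·1 + 17·4 = 312
A: 3·6 + 5·5 + 14·5 + 32·6 + 15·5 + 19·4 + 9·4 + 17·3 = 543
B: 3·2 + 5·1 + 14·6 + 32·2 + 15·3 + 19·5 + 9·3 + 17·1 = 343
C: 3·3 + 5·4 + 14·4 + 32·5 + 15·4 + 19·1 + 9·2 + 17·6 = 444
E: 3·4 + 5·2 + 14·3 + 32·3 + 15·6 + 19·3 + 9·5 + 17·2 = 386
A has the highest Borda score (543).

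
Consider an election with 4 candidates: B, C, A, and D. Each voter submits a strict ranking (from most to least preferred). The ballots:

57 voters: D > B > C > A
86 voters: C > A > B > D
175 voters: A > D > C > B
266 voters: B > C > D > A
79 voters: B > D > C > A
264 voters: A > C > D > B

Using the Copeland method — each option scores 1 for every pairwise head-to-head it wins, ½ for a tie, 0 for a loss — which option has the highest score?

C

B: loses to C, A, and D → score 0.
C: beats B, A, and D → score 3.
A: beats B and D; loses to C → score 2.
D: beats B; loses to C and A → score 1.
C has the best pairwise record.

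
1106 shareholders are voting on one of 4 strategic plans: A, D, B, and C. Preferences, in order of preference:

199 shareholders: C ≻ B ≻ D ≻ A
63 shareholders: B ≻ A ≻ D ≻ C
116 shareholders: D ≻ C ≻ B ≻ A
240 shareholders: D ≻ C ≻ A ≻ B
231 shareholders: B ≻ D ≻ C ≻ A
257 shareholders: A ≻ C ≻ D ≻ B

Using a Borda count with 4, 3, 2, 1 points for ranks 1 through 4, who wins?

C

A: 199·1 + 63·3 + 116·1 + 240·2 + 231·1 + 257·4 = 2243
D: 199·2 + 63·2 + 116·4 + 240·4 + 231·3 + 257·2 = 3155
B: 199·3 + 63·4 + 116·2 + 240·1 + 231·4 + 257·1 = 2502
C: 199·4 + 63·1 + 116·3 + 240·3 + 231·2 + 257·3 = 3160
C has the highest Borda score (3160).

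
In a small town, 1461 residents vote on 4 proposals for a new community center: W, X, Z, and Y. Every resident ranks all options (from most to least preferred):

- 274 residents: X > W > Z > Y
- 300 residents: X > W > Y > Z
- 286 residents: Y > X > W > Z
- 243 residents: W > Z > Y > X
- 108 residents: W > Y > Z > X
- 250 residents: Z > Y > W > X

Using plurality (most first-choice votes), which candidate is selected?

X

First-place votes: W 351, X 574, Z 250, Y 286.
X has the most first-place votes.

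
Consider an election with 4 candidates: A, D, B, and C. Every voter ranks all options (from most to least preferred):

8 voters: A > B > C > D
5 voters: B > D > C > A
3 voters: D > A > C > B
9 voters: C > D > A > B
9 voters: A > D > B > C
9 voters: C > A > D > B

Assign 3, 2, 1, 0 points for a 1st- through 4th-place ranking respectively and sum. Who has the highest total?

A: 8·3 + 5·0 + 3·2 + 9·1 + 9·3 + 9·2 = 84
D: 8·0 + 5·2 + 3·3 + 9·2 + 9·2 + 9·1 = 64
B: 8·2 + 5·3 + 3·0 + 9·0 + 9·1 + 9·0 = 40
C: 8·1 + 5·1 + 3·1 + 9·3 + 9·0 + 9·3 = 70
A has the highest Borda score (84).

A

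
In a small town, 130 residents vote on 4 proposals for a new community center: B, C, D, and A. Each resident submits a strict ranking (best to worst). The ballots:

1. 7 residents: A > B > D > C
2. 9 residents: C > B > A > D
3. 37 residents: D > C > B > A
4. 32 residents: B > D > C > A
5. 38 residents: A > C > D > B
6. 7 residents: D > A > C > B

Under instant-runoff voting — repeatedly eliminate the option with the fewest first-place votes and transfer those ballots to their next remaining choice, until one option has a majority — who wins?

D

Round 1: B 32, C 9, D 44, A 45. Eliminate C.
Round 2: B 41, D 44, A 45. Eliminate B.
Round 3: D 76, A 54. D has a majority.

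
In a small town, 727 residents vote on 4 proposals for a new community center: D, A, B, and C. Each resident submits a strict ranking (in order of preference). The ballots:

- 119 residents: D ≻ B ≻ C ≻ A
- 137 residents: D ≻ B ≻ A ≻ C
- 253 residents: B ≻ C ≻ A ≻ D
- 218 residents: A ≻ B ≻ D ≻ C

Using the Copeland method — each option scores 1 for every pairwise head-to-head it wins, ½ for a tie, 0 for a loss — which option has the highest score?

D: beats C; loses to A and B → score 1.
A: beats D; loses to B and C → score 1.
B: beats D, A, and C → score 3.
C: beats A; loses to D and B → score 1.
B has the best pairwise record.

B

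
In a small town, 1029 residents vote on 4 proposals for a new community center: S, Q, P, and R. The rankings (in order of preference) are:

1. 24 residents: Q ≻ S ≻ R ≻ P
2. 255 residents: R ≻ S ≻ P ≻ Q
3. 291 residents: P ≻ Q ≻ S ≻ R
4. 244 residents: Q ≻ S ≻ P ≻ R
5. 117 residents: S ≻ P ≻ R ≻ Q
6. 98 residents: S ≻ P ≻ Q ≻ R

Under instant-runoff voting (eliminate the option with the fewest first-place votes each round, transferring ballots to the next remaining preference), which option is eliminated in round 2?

Round 1: S 215, Q 268, P 291, R 255. Eliminate S.
Round 2: Q 268, P 506, R 255. Eliminate R.

R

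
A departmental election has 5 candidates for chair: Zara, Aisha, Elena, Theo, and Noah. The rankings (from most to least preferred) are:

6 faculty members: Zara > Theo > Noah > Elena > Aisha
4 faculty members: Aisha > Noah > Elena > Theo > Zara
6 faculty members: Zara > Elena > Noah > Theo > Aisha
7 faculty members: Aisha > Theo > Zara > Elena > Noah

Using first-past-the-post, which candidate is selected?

First-place votes: Zara 12, Aisha 11, Elena 0, Theo 0, Noah 0.
Zara has the most first-place votes.

Zara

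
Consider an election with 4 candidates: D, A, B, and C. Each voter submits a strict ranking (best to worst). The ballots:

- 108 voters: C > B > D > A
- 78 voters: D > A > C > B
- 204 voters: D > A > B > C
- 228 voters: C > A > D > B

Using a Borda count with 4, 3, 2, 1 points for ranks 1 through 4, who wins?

D: 108·2 + 78·4 + 204·4 + 228·2 = 1800
A: 108·1 + 78·3 + 204·3 + 228·3 = 1638
B: 108·3 + 78·1 + 204·2 + 228·1 = 1038
C: 108·4 + 78·2 + 204·1 + 228·4 = 1704
D has the highest Borda score (1800).

D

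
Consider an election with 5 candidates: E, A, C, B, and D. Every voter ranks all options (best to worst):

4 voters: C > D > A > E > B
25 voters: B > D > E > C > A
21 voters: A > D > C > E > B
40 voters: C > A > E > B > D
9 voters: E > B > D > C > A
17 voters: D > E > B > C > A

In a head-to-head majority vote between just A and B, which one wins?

Voters preferring A to B: 65; preferring B to A: 51.
A wins the head-to-head.

A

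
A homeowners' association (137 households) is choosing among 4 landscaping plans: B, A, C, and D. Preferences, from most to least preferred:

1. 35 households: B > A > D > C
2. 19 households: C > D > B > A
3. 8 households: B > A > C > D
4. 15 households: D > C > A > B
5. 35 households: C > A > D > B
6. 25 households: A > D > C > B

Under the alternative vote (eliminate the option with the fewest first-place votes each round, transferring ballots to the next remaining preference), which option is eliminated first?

D

Round 1: B 43, A 25, C 54, D 15. Eliminate D.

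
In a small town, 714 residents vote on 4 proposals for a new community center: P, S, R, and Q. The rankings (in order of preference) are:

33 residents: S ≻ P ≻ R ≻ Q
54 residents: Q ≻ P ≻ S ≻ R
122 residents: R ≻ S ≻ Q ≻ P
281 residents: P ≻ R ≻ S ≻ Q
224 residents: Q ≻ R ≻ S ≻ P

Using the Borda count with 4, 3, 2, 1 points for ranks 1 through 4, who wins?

P: 33·3 + 54·3 + 122·1 + 281·4 + 224·1 = 1731
S: 33·4 + 54·2 + 122·3 + 281·2 + 224·2 = 1616
R: 33·2 + 54·1 + 122·4 + 281·3 + 224·3 = 2123
Q: 33·1 + 54·4 + 122·2 + 281·1 + 224·4 = 1670
R has the highest Borda score (2123).

R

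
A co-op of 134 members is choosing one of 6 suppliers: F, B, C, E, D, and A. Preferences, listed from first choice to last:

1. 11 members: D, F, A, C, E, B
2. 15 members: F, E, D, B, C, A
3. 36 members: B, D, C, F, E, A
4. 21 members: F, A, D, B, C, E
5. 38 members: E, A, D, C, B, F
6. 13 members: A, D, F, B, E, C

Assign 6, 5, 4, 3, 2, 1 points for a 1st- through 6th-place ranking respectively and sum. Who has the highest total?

D

F: 11·5 + 15·6 + 36·3 + 21·6 + 38·1 + 13·4 = 469
B: 11·1 + 15·3 + 36·6 + 21·3 + 38·2 + 13·3 = 450
C: 11·3 + 15·2 + 36·4 + 21·2 + 38·3 + 13·1 = 376
E: 11·2 + 15·5 + 36·2 + 21·1 + 38·6 + 13·2 = 444
D: 11·6 + 15·4 + 36·5 + 21·4 + 38·4 + 13·5 = 607
A: 11·4 + 15·1 + 36·1 + 21·5 + 38·5 + 13·6 = 468
D has the highest Borda score (607).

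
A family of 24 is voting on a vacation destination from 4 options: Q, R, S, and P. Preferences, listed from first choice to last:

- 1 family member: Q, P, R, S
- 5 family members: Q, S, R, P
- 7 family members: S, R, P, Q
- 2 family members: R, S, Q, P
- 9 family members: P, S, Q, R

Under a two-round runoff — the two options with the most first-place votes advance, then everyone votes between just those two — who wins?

Round 1 first-place votes: Q 6, R 2, S 7, P 9.
P and S advance.
Runoff: P is preferred to S by 10 voters; S by 14.
S wins the runoff.

S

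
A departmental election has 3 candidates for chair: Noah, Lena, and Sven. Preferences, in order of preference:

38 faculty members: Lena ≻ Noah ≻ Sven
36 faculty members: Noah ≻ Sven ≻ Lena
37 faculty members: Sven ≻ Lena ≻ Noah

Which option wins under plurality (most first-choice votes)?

First-place votes: Noah 36, Lena 38, Sven 37.
Lena has the most first-place votes.

Lena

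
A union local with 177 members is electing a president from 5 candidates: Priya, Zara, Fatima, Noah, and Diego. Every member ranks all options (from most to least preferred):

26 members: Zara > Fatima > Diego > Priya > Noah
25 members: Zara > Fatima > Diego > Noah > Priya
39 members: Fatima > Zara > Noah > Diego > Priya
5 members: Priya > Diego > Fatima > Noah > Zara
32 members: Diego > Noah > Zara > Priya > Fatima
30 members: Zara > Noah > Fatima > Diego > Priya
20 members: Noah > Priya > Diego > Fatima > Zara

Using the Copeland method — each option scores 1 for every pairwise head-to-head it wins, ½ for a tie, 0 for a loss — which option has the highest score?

Priya: loses to Zara, Fatima, Noah, and Diego → score 0.
Zara: beats Priya, Fatima, Noah, and Diego → score 4.
Fatima: beats Priya, Noah, and Diego; loses to Zara → score 3.
Noah: beats Priya and Diego; loses to Zara and Fatima → score 2.
Diego: beats Priya; loses to Zara, Fatima, and Noah → score 1.
Zara has the best pairwise record.

Zara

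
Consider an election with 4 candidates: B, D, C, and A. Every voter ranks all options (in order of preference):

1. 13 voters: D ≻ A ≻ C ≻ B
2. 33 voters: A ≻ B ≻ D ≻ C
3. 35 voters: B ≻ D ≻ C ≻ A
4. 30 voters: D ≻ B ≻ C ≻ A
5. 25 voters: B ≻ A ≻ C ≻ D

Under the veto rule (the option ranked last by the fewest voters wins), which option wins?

Last-place votes: B 13, D 25, C 33, A 65.
B is ranked last by the fewest voters, so B wins.

B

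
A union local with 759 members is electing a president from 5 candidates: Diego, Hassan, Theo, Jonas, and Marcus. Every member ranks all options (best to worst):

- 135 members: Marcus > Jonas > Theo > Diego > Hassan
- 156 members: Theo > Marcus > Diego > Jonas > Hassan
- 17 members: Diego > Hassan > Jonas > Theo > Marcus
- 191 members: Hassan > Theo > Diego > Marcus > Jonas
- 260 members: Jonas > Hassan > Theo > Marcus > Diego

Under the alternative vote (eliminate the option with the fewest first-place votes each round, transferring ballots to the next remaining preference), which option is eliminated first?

Round 1: Diego 17, Hassan 191, Theo 156, Jonas 260, Marcus 135. Eliminate Diego.

Diego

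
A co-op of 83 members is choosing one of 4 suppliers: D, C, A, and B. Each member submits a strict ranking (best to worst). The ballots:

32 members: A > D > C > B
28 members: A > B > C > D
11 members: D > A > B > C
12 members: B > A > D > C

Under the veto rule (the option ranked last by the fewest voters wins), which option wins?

Last-place votes: D 28, C 23, A 0, B 32.
A is ranked last by the fewest voters, so A wins.

A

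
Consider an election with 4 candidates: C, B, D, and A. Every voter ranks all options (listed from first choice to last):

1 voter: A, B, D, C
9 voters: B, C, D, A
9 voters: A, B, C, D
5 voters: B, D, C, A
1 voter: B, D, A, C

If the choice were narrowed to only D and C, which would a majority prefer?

C

Voters preferring D to C: 7; preferring C to D: 18.
C wins the head-to-head.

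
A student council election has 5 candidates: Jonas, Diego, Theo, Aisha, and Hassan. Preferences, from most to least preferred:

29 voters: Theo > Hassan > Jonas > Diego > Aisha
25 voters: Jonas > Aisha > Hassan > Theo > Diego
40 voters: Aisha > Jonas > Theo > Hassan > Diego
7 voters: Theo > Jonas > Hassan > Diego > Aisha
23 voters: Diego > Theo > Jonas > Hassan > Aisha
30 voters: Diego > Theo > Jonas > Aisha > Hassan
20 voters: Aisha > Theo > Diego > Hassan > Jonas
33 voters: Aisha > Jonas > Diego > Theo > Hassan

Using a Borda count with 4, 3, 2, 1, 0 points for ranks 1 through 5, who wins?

Jonas: 29·2 + 25·4 + 40·3 + 7·3 + 23·2 + 30·2 + 20·0 + 33·3 = 504
Diego: 29·1 + 25·0 + 40·0 + 7·1 + 23·4 + 30·4 + 20·2 + 33·2 = 354
Theo: 29·4 + 25·1 + 40·2 + 7·4 + 23·3 + 30·3 + 20·3 + 33·1 = 501
Aisha: 29·0 + 25·3 + 40·4 + 7·0 + 23·0 + 30·1 + 20·4 + 33·4 = 477
Hassan: 29·3 + 25·2 + 40·1 + 7·2 + 23·1 + 30·0 + 20·1 + 33·0 = 234
Jonas has the highest Borda score (504).

Jonas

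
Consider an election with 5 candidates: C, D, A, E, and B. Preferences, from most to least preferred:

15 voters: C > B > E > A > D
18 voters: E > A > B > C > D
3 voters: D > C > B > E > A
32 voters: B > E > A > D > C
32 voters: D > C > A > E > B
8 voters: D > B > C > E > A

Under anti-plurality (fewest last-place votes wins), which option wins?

Last-place votes: C 32, D 33, A 11, E 0, B 32.
E is ranked last by the fewest voters, so E wins.

E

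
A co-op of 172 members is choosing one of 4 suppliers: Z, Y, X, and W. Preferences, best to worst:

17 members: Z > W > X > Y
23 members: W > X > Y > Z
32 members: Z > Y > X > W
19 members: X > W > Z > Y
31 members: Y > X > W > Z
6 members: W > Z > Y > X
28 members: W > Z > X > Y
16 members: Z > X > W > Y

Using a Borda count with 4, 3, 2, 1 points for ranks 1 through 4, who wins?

Z: 17·4 + 23·1 + 32·4 + 19·2 + 31·1 + 6·3 + 28·3 + 16·4 = 454
Y: 17·1 + 23·2 + 32·3 + 19·1 + 31·4 + 6·2 + 28·1 + 16·1 = 358
X: 17·2 + 23·3 + 32·2 + 19·4 + 31·3 + 6·1 + 28·2 + 16·3 = 446
W: 17·3 + 23·4 + 32·1 + 19·3 + 31·2 + 6·4 + 28·4 + 16·2 = 462
W has the highest Borda score (462).

W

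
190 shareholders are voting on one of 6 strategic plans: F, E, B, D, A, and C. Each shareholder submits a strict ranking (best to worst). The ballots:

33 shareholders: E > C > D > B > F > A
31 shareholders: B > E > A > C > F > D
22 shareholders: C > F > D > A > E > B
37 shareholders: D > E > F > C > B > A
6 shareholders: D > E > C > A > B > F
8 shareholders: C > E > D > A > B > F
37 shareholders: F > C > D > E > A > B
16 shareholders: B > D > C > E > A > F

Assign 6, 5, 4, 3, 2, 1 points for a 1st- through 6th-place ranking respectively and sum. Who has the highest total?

C

F: 33·2 + 31·2 + 22·5 + 37·4 + 6·1 + 8·1 + 37·6 + 16·1 = 638
E: 33·6 + 31·5 + 22·2 + 37·5 + 6·5 + 8·5 + 37·3 + 16·3 = 811
B: 33·3 + 31·6 + 22·1 + 37·2 + 6·2 + 8·2 + 37·1 + 16·6 = 542
D: 33·4 + 31·1 + 22·4 + 37·6 + 6·6 + 8·4 + 37·4 + 16·5 = 769
A: 33·1 + 31·4 + 22·3 + 37·1 + 6·3 + 8·3 + 37·2 + 16·2 = 408
C: 33·5 + 31·3 + 22·6 + 37·3 + 6·4 + 8·6 + 37·5 + 16·4 = 822
C has the highest Borda score (822).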